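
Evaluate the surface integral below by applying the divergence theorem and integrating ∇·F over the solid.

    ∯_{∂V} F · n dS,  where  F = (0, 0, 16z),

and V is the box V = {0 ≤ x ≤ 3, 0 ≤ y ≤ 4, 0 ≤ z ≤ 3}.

By the divergence theorem,

    ∯_{∂V} F · n dS = ∭_V (∇ · F) dV.

Compute the divergence:
    ∇ · F = ∂F_x/∂x + ∂F_y/∂y + ∂F_z/∂z = 0 + 0 + 16 = 16.

V is a rectangular box, so dV = dx dy dz with 0 ≤ x ≤ 3, 0 ≤ y ≤ 4, 0 ≤ z ≤ 3.

Integrate (16) over V as an iterated integral:

    ∭_V (∇·F) dV = ∫_0^{3} ∫_0^{4} ∫_0^{3} (16) dz dy dx.

Inner (z from 0 to 3): 48.
Middle (y from 0 to 4): 192.
Outer (x from 0 to 3): 576.

Therefore ∯_{∂V} F · n dS = 576.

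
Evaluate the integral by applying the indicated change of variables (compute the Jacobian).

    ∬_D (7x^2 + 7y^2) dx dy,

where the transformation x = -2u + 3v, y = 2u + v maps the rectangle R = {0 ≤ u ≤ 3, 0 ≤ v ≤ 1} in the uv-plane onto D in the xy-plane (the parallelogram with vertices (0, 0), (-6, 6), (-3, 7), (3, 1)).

Compute the Jacobian determinant of (x, y) with respect to (u, v):

    ∂(x,y)/∂(u,v) = | -2  3 | = (-2)(1) - (3)(2) = -8.
                   | 2  1 |

Its absolute value is |J| = 8 (the area scaling factor).

Substituting x = -2u + 3v, y = 2u + v into the integrand,

    7x^2 + 7y^2 → 56u^2 - 56u v + 70v^2,

so the integral becomes

    ∬_R (56u^2 - 56u v + 70v^2) · |J| du dv = ∫_0^3 ∫_0^1 (448u^2 - 448u v + 560v^2) dv du.

Inner (v): 448u^2 - 224u + 560/3.
Outer (u): 3584.

Therefore ∬_D (7x^2 + 7y^2) dx dy = 3584.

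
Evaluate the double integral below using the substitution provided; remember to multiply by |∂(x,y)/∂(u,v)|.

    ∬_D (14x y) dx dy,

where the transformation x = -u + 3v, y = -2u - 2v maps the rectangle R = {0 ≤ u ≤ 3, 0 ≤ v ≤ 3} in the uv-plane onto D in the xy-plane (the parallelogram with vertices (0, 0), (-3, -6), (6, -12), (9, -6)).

Compute the Jacobian determinant of (x, y) with respect to (u, v):

    ∂(x,y)/∂(u,v) = | -1  3 | = (-1)(-2) - (3)(-2) = 8.
                   | -2  -2 |

Its absolute value is |J| = 8 (the area scaling factor).

Substituting x = -u + 3v, y = -2u - 2v into the integrand,

    14x y → 28u^2 - 56u v - 84v^2,

so the integral becomes

    ∬_R (28u^2 - 56u v - 84v^2) · |J| du dv = ∫_0^3 ∫_0^3 (224u^2 - 448u v - 672v^2) dv du.

Inner (v): 672u^2 - 2016u - 6048.
Outer (u): -21168.

Therefore ∬_D (14x y) dx dy = -21168.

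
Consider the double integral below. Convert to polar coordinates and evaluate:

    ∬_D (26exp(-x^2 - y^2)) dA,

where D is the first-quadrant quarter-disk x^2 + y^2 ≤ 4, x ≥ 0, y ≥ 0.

The region D is 0 ≤ r ≤ 2, 0 ≤ θ ≤ π/2 in polar coordinates, where x = r cos(θ), y = r sin(θ), and dA = r dr dθ.

Under the substitution, the integrand becomes 26exp(-r^2), so

    ∬_D (26exp(-x^2 - y^2)) dA = ∫_{0}^{π/2} ∫_{0}^{2} (26exp(-r^2)) · r dr dθ.

Inner integral (in r): ∫_{0}^{2} (26exp(-r^2)) · r dr = 13 - 13exp(-4).

Outer integral (in θ): ∫_{0}^{π/2} (13 - 13exp(-4)) dθ = -13π (1 - exp(4))exp(-4)/2.

Therefore ∬_D (26exp(-x^2 - y^2)) dA = -13π (1 - exp(4))exp(-4)/2.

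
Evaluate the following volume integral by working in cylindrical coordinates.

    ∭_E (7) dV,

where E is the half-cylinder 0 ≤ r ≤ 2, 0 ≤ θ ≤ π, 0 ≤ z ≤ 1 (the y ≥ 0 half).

In cylindrical coordinates, x = r cos(θ), y = r sin(θ), z = z, and dV = r dr dθ dz.

The integrand becomes 7, so

    ∭_E (7) dV = ∫_{0}^{π} ∫_{0}^{2} ∫_{0}^{1} (7) · r dz dr dθ.

Inner (z): 7r.
Middle (r from 0 to 2): 14.
Outer (θ): 14π.

Therefore the triple integral equals 14π.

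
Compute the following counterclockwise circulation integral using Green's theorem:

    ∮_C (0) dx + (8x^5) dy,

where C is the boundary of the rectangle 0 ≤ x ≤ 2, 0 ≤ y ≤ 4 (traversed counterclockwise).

Green's theorem converts the closed line integral into a double integral over the enclosed region D:

    ∮_C P dx + Q dy = ∬_D (∂Q/∂x - ∂P/∂y) dA.

Here P = 0, Q = 8x^5, so

    ∂Q/∂x = 40x^4,    ∂P/∂y = 0,
    ∂Q/∂x - ∂P/∂y = 40x^4.

D is the region 0 ≤ x ≤ 2, 0 ≤ y ≤ 4. Evaluating the double integral:

    ∬_D (40x^4) dA = ∫_0^{2} ∫_0^{4} (40x^4) dy dx.

Inner (y from 0 to 4): 160x^4.
Outer (x from 0 to 2): 1024.

Therefore ∮_C P dx + Q dy = 1024.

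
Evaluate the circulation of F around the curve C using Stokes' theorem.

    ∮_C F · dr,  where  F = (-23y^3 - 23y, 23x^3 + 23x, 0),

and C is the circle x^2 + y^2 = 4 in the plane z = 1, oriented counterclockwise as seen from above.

Let S be the flat disk x^2 + y^2 ≤ 4 in the plane z = 1, with upward unit normal n̂ = ẑ. By Stokes' theorem,

    ∮_C F · dr = ∬_S (∇ × F) · n̂ dS = ∬_D (curl F)_z dA,

where D is the disk x^2 + y^2 ≤ 4.

Compute the curl of F = (-23y^3 - 23y, 23x^3 + 23x, 0):
    (∇ × F)_x = ∂F_z/∂y - ∂F_y/∂z = 0,
    (∇ × F)_y = ∂F_x/∂z - ∂F_z/∂x = 0,
    (∇ × F)_z = ∂F_y/∂x - ∂F_x/∂y = 69x^2 + 69y^2 + 46.

On z = 1, (curl F)_z = 69x^2 + 69y^2 + 46.

Convert to polar (x = r cos θ, y = r sin θ, dA = r dr dθ); the integrand becomes 69r^2 + 46, so

    ∬_D (curl F)_z dA = ∫_0^{2π} ∫_0^{2} (69r^2 + 46) · r dr dθ.

Inner (r from 0 to 2): 368.
Outer (θ from 0 to 2π): 736π.

Therefore ∮_C F · dr = 736π.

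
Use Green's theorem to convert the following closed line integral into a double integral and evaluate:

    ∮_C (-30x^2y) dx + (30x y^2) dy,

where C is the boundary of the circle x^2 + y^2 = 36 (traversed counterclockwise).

Green's theorem converts the closed line integral into a double integral over the enclosed region D:

    ∮_C P dx + Q dy = ∬_D (∂Q/∂x - ∂P/∂y) dA.

Here P = -30x^2y, Q = 30x y^2, so

    ∂Q/∂x = 30y^2,    ∂P/∂y = -30x^2,
    ∂Q/∂x - ∂P/∂y = 30x^2 + 30y^2.

D is the region x^2 + y^2 ≤ 36. Evaluating the double integral:

In polar coordinates (x = r cos θ, y = r sin θ, dA = r dr dθ) the integrand becomes 30r^2, so

    ∬_D (30x^2 + 30y^2) dA = ∫_0^{2π} ∫_0^{6} (30r^2) · r dr dθ.

Inner (r from 0 to 6): 9720.
Outer (θ from 0 to 2π): 19440π.

Therefore ∮_C P dx + Q dy = 19440π.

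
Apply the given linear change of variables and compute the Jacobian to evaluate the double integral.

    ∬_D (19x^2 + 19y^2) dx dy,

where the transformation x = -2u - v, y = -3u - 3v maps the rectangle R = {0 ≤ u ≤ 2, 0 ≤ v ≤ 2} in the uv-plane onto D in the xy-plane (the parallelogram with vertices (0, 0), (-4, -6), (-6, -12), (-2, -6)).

Compute the Jacobian determinant of (x, y) with respect to (u, v):

    ∂(x,y)/∂(u,v) = | -2  -1 | = (-2)(-3) - (-1)(-3) = 3.
                   | -3  -3 |

Its absolute value is |J| = 3 (the area scaling factor).

Substituting x = -2u - v, y = -3u - 3v into the integrand,

    19x^2 + 19y^2 → 247u^2 + 418u v + 190v^2,

so the integral becomes

    ∬_R (247u^2 + 418u v + 190v^2) · |J| du dv = ∫_0^2 ∫_0^2 (741u^2 + 1254u v + 570v^2) dv du.

Inner (v): 1482u^2 + 2508u + 1520.
Outer (u): 12008.

Therefore ∬_D (19x^2 + 19y^2) dx dy = 12008.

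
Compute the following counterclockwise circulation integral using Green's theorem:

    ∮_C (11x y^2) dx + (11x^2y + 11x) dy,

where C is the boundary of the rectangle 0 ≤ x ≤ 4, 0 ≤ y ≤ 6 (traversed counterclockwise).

Green's theorem converts the closed line integral into a double integral over the enclosed region D:

    ∮_C P dx + Q dy = ∬_D (∂Q/∂x - ∂P/∂y) dA.

Here P = 11x y^2, Q = 11x^2y + 11x, so

    ∂Q/∂x = 22x y + 11,    ∂P/∂y = 22x y,
    ∂Q/∂x - ∂P/∂y = 11.

D is the region 0 ≤ x ≤ 4, 0 ≤ y ≤ 6. Evaluating the double integral:

    ∬_D (11) dA = ∫_0^{4} ∫_0^{6} (11) dy dx.

Inner (y from 0 to 6): 66.
Outer (x from 0 to 4): 264.

Therefore ∮_C P dx + Q dy = 264.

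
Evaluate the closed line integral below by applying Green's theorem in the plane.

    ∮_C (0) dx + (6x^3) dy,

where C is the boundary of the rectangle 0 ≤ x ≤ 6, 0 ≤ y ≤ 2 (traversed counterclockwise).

Green's theorem converts the closed line integral into a double integral over the enclosed region D:

    ∮_C P dx + Q dy = ∬_D (∂Q/∂x - ∂P/∂y) dA.

Here P = 0, Q = 6x^3, so

    ∂Q/∂x = 18x^2,    ∂P/∂y = 0,
    ∂Q/∂x - ∂P/∂y = 18x^2.

D is the region 0 ≤ x ≤ 6, 0 ≤ y ≤ 2. Evaluating the double integral:

    ∬_D (18x^2) dA = ∫_0^{6} ∫_0^{2} (18x^2) dy dx.

Inner (y from 0 to 2): 36x^2.
Outer (x from 0 to 6): 2592.

Therefore ∮_C P dx + Q dy = 2592.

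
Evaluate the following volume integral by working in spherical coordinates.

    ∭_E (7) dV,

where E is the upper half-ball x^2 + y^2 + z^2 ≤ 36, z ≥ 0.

In spherical coordinates, x = ρ sin(φ) cos(θ), y = ρ sin(φ) sin(θ), z = ρ cos(φ), and dV = ρ^2 sin(φ) dρ dφ dθ.

The integrand becomes 7, so

    ∭_E (7) dV = ∫_{0}^{2π} ∫_{0}^{π/2} ∫_{0}^{6} (7) · ρ^2 sin(φ) dρ dφ dθ.

Inner (ρ): 504sin(φ).
Middle (φ): 504.
Outer (θ): 1008π.

Therefore the triple integral equals 1008π.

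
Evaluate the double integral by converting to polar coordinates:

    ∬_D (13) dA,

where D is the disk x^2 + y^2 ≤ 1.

The region D is 0 ≤ r ≤ 1, 0 ≤ θ ≤ 2π in polar coordinates, where x = r cos(θ), y = r sin(θ), and dA = r dr dθ.

Under the substitution, the integrand becomes 13, so

    ∬_D (13) dA = ∫_{0}^{2π} ∫_{0}^{1} (13) · r dr dθ.

Inner integral (in r): ∫_{0}^{1} (13) · r dr = 13/2.

Outer integral (in θ): ∫_{0}^{2π} (13/2) dθ = 13π.

Therefore ∬_D (13) dA = 13π.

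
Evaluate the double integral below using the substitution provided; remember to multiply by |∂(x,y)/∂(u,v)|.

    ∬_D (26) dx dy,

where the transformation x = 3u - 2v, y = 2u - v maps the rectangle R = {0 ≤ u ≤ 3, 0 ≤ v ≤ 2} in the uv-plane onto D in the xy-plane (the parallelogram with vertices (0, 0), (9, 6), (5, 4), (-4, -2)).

Compute the Jacobian determinant of (x, y) with respect to (u, v):

    ∂(x,y)/∂(u,v) = | 3  -2 | = (3)(-1) - (-2)(2) = 1.
                   | 2  -1 |

Its absolute value is |J| = 1 (the area scaling factor).

Substituting x = 3u - 2v, y = 2u - v into the integrand,

    26 → 26,

so the integral becomes

    ∬_R (26) · |J| du dv = ∫_0^3 ∫_0^2 (26) dv du.

Inner (v): 52.
Outer (u): 156.

Therefore ∬_D (26) dx dy = 156.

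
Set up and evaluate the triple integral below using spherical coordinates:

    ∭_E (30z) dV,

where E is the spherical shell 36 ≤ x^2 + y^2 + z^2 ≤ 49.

In spherical coordinates, x = ρ sin(φ) cos(θ), y = ρ sin(φ) sin(θ), z = ρ cos(φ), and dV = ρ^2 sin(φ) dρ dφ dθ.

The integrand becomes 30ρ cos(φ), so

    ∭_E (30z) dV = ∫_{0}^{2π} ∫_{0}^{π} ∫_{6}^{7} (30ρ cos(φ)) · ρ^2 sin(φ) dρ dφ dθ.

Inner (ρ): 16575sin(2φ)/4.
Middle (φ): 0.
Outer (θ): 0.

Therefore the triple integral equals 0.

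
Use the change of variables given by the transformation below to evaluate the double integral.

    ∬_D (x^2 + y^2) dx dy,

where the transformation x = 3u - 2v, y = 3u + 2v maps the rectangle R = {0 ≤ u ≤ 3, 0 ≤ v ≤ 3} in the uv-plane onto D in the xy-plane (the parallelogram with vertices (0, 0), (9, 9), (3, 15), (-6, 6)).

Compute the Jacobian determinant of (x, y) with respect to (u, v):

    ∂(x,y)/∂(u,v) = | 3  -2 | = (3)(2) - (-2)(3) = 12.
                   | 3  2 |

Its absolute value is |J| = 12 (the area scaling factor).

Substituting x = 3u - 2v, y = 3u + 2v into the integrand,

    x^2 + y^2 → 18u^2 + 8v^2,

so the integral becomes

    ∬_R (18u^2 + 8v^2) · |J| du dv = ∫_0^3 ∫_0^3 (216u^2 + 96v^2) dv du.

Inner (v): 648u^2 + 864.
Outer (u): 8424.

Therefore ∬_D (x^2 + y^2) dx dy = 8424.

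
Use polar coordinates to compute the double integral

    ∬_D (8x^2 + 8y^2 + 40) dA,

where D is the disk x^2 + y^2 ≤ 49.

The region D is 0 ≤ r ≤ 7, 0 ≤ θ ≤ 2π in polar coordinates, where x = r cos(θ), y = r sin(θ), and dA = r dr dθ.

Under the substitution, the integrand becomes 8r^2 + 40, so

    ∬_D (8x^2 + 8y^2 + 40) dA = ∫_{0}^{2π} ∫_{0}^{7} (8r^2 + 40) · r dr dθ.

Inner integral (in r): ∫_{0}^{7} (8r^2 + 40) · r dr = 5782.

Outer integral (in θ): ∫_{0}^{2π} (5782) dθ = 11564π.

Therefore ∬_D (8x^2 + 8y^2 + 40) dA = 11564π.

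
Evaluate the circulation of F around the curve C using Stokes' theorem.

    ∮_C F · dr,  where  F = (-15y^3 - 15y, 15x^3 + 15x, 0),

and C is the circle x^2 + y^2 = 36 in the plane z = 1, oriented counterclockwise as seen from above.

Let S be the flat disk x^2 + y^2 ≤ 36 in the plane z = 1, with upward unit normal n̂ = ẑ. By Stokes' theorem,

    ∮_C F · dr = ∬_S (∇ × F) · n̂ dS = ∬_D (curl F)_z dA,

where D is the disk x^2 + y^2 ≤ 36.

Compute the curl of F = (-15y^3 - 15y, 15x^3 + 15x, 0):
    (∇ × F)_x = ∂F_z/∂y - ∂F_y/∂z = 0,
    (∇ × F)_y = ∂F_x/∂z - ∂F_z/∂x = 0,
    (∇ × F)_z = ∂F_y/∂x - ∂F_x/∂y = 45x^2 + 45y^2 + 30.

On z = 1, (curl F)_z = 45x^2 + 45y^2 + 30.

Convert to polar (x = r cos θ, y = r sin θ, dA = r dr dθ); the integrand becomes 45r^2 + 30, so

    ∬_D (curl F)_z dA = ∫_0^{2π} ∫_0^{6} (45r^2 + 30) · r dr dθ.

Inner (r from 0 to 6): 15120.
Outer (θ from 0 to 2π): 30240π.

Therefore ∮_C F · dr = 30240π.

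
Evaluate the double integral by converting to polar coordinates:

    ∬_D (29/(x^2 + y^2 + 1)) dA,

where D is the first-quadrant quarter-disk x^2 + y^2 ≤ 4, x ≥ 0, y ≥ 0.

The region D is 0 ≤ r ≤ 2, 0 ≤ θ ≤ π/2 in polar coordinates, where x = r cos(θ), y = r sin(θ), and dA = r dr dθ.

Under the substitution, the integrand becomes 29/(r^2 + 1), so

    ∬_D (29/(x^2 + y^2 + 1)) dA = ∫_{0}^{π/2} ∫_{0}^{2} (29/(r^2 + 1)) · r dr dθ.

Inner integral (in r): ∫_{0}^{2} (29/(r^2 + 1)) · r dr = 29log(5)/2.

Outer integral (in θ): ∫_{0}^{π/2} (29log(5)/2) dθ = 29π log(5)/4.

Therefore ∬_D (29/(x^2 + y^2 + 1)) dA = 29π log(5)/4.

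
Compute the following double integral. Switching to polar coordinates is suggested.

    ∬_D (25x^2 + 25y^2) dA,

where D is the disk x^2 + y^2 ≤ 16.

The region D is 0 ≤ r ≤ 4, 0 ≤ θ ≤ 2π in polar coordinates, where x = r cos(θ), y = r sin(θ), and dA = r dr dθ.

Under the substitution, the integrand becomes 25r^2, so

    ∬_D (25x^2 + 25y^2) dA = ∫_{0}^{2π} ∫_{0}^{4} (25r^2) · r dr dθ.

Inner integral (in r): ∫_{0}^{4} (25r^2) · r dr = 1600.

Outer integral (in θ): ∫_{0}^{2π} (1600) dθ = 3200π.

Therefore ∬_D (25x^2 + 25y^2) dA = 3200π.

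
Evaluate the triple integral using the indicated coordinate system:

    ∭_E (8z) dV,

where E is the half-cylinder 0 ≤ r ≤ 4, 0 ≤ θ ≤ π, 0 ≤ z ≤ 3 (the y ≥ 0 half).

In cylindrical coordinates, x = r cos(θ), y = r sin(θ), z = z, and dV = r dr dθ dz.

The integrand becomes 8z, so

    ∭_E (8z) dV = ∫_{0}^{π} ∫_{0}^{4} ∫_{0}^{3} (8z) · r dz dr dθ.

Inner (z): 36r.
Middle (r from 0 to 4): 288.
Outer (θ): 288π.

Therefore the triple integral equals 288π.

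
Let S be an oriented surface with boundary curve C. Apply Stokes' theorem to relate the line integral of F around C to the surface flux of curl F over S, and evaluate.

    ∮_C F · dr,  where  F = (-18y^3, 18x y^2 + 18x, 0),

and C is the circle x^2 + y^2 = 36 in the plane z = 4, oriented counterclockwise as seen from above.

Let S be the flat disk x^2 + y^2 ≤ 36 in the plane z = 4, with upward unit normal n̂ = ẑ. By Stokes' theorem,

    ∮_C F · dr = ∬_S (∇ × F) · n̂ dS = ∬_D (curl F)_z dA,

where D is the disk x^2 + y^2 ≤ 36.

Compute the curl of F = (-18y^3, 18x y^2 + 18x, 0):
    (∇ × F)_x = ∂F_z/∂y - ∂F_y/∂z = 0,
    (∇ × F)_y = ∂F_x/∂z - ∂F_z/∂x = 0,
    (∇ × F)_z = ∂F_y/∂x - ∂F_x/∂y = 72y^2 + 18.

On z = 4, (curl F)_z = 72y^2 + 18.

Convert to polar (x = r cos θ, y = r sin θ, dA = r dr dθ); the integrand becomes 72r^2sin(θ)^2 + 18, so

    ∬_D (curl F)_z dA = ∫_0^{2π} ∫_0^{6} (72r^2sin(θ)^2 + 18) · r dr dθ.

Inner (r from 0 to 6): 23328sin(θ)^2 + 324.
Outer (θ from 0 to 2π): 23976π.

Therefore ∮_C F · dr = 23976π.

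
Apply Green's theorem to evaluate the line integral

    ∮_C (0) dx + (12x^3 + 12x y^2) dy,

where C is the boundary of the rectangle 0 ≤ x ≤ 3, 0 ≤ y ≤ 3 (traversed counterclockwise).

Green's theorem converts the closed line integral into a double integral over the enclosed region D:

    ∮_C P dx + Q dy = ∬_D (∂Q/∂x - ∂P/∂y) dA.

Here P = 0, Q = 12x^3 + 12x y^2, so

    ∂Q/∂x = 36x^2 + 12y^2,    ∂P/∂y = 0,
    ∂Q/∂x - ∂P/∂y = 36x^2 + 12y^2.

D is the region 0 ≤ x ≤ 3, 0 ≤ y ≤ 3. Evaluating the double integral:

    ∬_D (36x^2 + 12y^2) dA = ∫_0^{3} ∫_0^{3} (36x^2 + 12y^2) dy dx.

Inner (y from 0 to 3): 108x^2 + 108.
Outer (x from 0 to 3): 1296.

Therefore ∮_C P dx + Q dy = 1296.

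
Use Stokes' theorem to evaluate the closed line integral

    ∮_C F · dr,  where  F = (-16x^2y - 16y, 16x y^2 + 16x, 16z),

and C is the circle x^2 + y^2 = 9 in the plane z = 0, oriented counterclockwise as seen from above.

Let S be the flat disk x^2 + y^2 ≤ 9 in the plane z = 0, with upward unit normal n̂ = ẑ. By Stokes' theorem,

    ∮_C F · dr = ∬_S (∇ × F) · n̂ dS = ∬_D (curl F)_z dA,

where D is the disk x^2 + y^2 ≤ 9.

Compute the curl of F = (-16x^2y - 16y, 16x y^2 + 16x, 16z):
    (∇ × F)_x = ∂F_z/∂y - ∂F_y/∂z = 0,
    (∇ × F)_y = ∂F_x/∂z - ∂F_z/∂x = 0,
    (∇ × F)_z = ∂F_y/∂x - ∂F_x/∂y = 16x^2 + 16y^2 + 32.

On z = 0, (curl F)_z = 16x^2 + 16y^2 + 32.

Convert to polar (x = r cos θ, y = r sin θ, dA = r dr dθ); the integrand becomes 16r^2 + 32, so

    ∬_D (curl F)_z dA = ∫_0^{2π} ∫_0^{3} (16r^2 + 32) · r dr dθ.

Inner (r from 0 to 3): 468.
Outer (θ from 0 to 2π): 936π.

Therefore ∮_C F · dr = 936π.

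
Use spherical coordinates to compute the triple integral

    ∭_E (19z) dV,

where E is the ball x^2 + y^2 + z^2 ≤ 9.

In spherical coordinates, x = ρ sin(φ) cos(θ), y = ρ sin(φ) sin(θ), z = ρ cos(φ), and dV = ρ^2 sin(φ) dρ dφ dθ.

The integrand becomes 19ρ cos(φ), so

    ∭_E (19z) dV = ∫_{0}^{2π} ∫_{0}^{π} ∫_{0}^{3} (19ρ cos(φ)) · ρ^2 sin(φ) dρ dφ dθ.

Inner (ρ): 1539sin(2φ)/8.
Middle (φ): 0.
Outer (θ): 0.

Therefore the triple integral equals 0.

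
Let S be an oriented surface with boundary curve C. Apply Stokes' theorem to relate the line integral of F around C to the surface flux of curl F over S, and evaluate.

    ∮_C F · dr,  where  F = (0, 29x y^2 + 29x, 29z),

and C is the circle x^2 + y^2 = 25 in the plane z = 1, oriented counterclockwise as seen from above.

Let S be the flat disk x^2 + y^2 ≤ 25 in the plane z = 1, with upward unit normal n̂ = ẑ. By Stokes' theorem,

    ∮_C F · dr = ∬_S (∇ × F) · n̂ dS = ∬_D (curl F)_z dA,

where D is the disk x^2 + y^2 ≤ 25.

Compute the curl of F = (0, 29x y^2 + 29x, 29z):
    (∇ × F)_x = ∂F_z/∂y - ∂F_y/∂z = 0,
    (∇ × F)_y = ∂F_x/∂z - ∂F_z/∂x = 0,
    (∇ × F)_z = ∂F_y/∂x - ∂F_x/∂y = 29y^2 + 29.

On z = 1, (curl F)_z = 29y^2 + 29.

Convert to polar (x = r cos θ, y = r sin θ, dA = r dr dθ); the integrand becomes 29r^2sin(θ)^2 + 29, so

    ∬_D (curl F)_z dA = ∫_0^{2π} ∫_0^{5} (29r^2sin(θ)^2 + 29) · r dr dθ.

Inner (r from 0 to 5): 18125sin(θ)^2/4 + 725/2.
Outer (θ from 0 to 2π): 21025π/4.

Therefore ∮_C F · dr = 21025π/4.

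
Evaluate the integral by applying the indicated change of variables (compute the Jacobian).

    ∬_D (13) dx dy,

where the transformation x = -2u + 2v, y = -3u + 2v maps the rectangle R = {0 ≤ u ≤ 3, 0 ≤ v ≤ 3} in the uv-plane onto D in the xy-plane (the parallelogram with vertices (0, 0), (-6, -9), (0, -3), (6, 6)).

Compute the Jacobian determinant of (x, y) with respect to (u, v):

    ∂(x,y)/∂(u,v) = | -2  2 | = (-2)(2) - (2)(-3) = 2.
                   | -3  2 |

Its absolute value is |J| = 2 (the area scaling factor).

Substituting x = -2u + 2v, y = -3u + 2v into the integrand,

    13 → 13,

so the integral becomes

    ∬_R (13) · |J| du dv = ∫_0^3 ∫_0^3 (26) dv du.

Inner (v): 78.
Outer (u): 234.

Therefore ∬_D (13) dx dy = 234.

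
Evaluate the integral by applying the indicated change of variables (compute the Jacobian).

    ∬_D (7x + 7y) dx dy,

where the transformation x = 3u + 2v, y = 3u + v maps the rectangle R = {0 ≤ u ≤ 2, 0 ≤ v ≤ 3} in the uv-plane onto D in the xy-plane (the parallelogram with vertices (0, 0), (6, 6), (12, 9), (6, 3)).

Compute the Jacobian determinant of (x, y) with respect to (u, v):

    ∂(x,y)/∂(u,v) = | 3  2 | = (3)(1) - (2)(3) = -3.
                   | 3  1 |

Its absolute value is |J| = 3 (the area scaling factor).

Substituting x = 3u + 2v, y = 3u + v into the integrand,

    7x + 7y → 42u + 21v,

so the integral becomes

    ∬_R (42u + 21v) · |J| du dv = ∫_0^2 ∫_0^3 (126u + 63v) dv du.

Inner (v): 378u + 567/2.
Outer (u): 1323.

Therefore ∬_D (7x + 7y) dx dy = 1323.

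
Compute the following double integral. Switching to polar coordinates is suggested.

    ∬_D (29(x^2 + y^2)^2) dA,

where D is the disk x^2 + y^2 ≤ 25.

The region D is 0 ≤ r ≤ 5, 0 ≤ θ ≤ 2π in polar coordinates, where x = r cos(θ), y = r sin(θ), and dA = r dr dθ.

Under the substitution, the integrand becomes 29r^4, so

    ∬_D (29(x^2 + y^2)^2) dA = ∫_{0}^{2π} ∫_{0}^{5} (29r^4) · r dr dθ.

Inner integral (in r): ∫_{0}^{5} (29r^4) · r dr = 453125/6.

Outer integral (in θ): ∫_{0}^{2π} (453125/6) dθ = 453125π/3.

Therefore ∬_D (29(x^2 + y^2)^2) dA = 453125π/3.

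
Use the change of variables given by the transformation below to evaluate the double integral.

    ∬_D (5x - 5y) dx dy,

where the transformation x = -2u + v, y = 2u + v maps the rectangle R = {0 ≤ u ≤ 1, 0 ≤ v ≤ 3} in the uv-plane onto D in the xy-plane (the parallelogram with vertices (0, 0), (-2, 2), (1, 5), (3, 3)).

Compute the Jacobian determinant of (x, y) with respect to (u, v):

    ∂(x,y)/∂(u,v) = | -2  1 | = (-2)(1) - (1)(2) = -4.
                   | 2  1 |

Its absolute value is |J| = 4 (the area scaling factor).

Substituting x = -2u + v, y = 2u + v into the integrand,

    5x - 5y → -20u,

so the integral becomes

    ∬_R (-20u) · |J| du dv = ∫_0^1 ∫_0^3 (-80u) dv du.

Inner (v): -240u.
Outer (u): -120.

Therefore ∬_D (5x - 5y) dx dy = -120.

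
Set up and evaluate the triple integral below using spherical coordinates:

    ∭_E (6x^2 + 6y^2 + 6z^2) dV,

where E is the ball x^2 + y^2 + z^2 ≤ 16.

In spherical coordinates, x = ρ sin(φ) cos(θ), y = ρ sin(φ) sin(θ), z = ρ cos(φ), and dV = ρ^2 sin(φ) dρ dφ dθ.

The integrand becomes 6ρ^2, so

    ∭_E (6x^2 + 6y^2 + 6z^2) dV = ∫_{0}^{2π} ∫_{0}^{π} ∫_{0}^{4} (6ρ^2) · ρ^2 sin(φ) dρ dφ dθ.

Inner (ρ): 6144sin(φ)/5.
Middle (φ): 12288/5.
Outer (θ): 24576π/5.

Therefore the triple integral equals 24576π/5.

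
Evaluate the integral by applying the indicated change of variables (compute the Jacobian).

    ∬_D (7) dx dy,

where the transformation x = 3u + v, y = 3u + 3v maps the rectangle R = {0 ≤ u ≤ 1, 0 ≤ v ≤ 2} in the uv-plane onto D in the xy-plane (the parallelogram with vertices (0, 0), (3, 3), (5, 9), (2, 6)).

Compute the Jacobian determinant of (x, y) with respect to (u, v):

    ∂(x,y)/∂(u,v) = | 3  1 | = (3)(3) - (1)(3) = 6.
                   | 3  3 |

Its absolute value is |J| = 6 (the area scaling factor).

Substituting x = 3u + v, y = 3u + 3v into the integrand,

    7 → 7,

so the integral becomes

    ∬_R (7) · |J| du dv = ∫_0^1 ∫_0^2 (42) dv du.

Inner (v): 84.
Outer (u): 84.

Therefore ∬_D (7) dx dy = 84.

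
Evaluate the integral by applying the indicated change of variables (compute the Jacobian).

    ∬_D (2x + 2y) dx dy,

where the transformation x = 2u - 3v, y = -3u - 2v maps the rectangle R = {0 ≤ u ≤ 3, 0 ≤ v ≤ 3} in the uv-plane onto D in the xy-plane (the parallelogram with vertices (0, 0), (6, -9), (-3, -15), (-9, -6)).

Compute the Jacobian determinant of (x, y) with respect to (u, v):

    ∂(x,y)/∂(u,v) = | 2  -3 | = (2)(-2) - (-3)(-3) = -13.
                   | -3  -2 |

Its absolute value is |J| = 13 (the area scaling factor).

Substituting x = 2u - 3v, y = -3u - 2v into the integrand,

    2x + 2y → -2u - 10v,

so the integral becomes

    ∬_R (-2u - 10v) · |J| du dv = ∫_0^3 ∫_0^3 (-26u - 130v) dv du.

Inner (v): -78u - 585.
Outer (u): -2106.

Therefore ∬_D (2x + 2y) dx dy = -2106.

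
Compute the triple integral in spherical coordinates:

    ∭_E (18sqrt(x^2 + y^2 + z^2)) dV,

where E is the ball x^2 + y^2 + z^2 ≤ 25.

In spherical coordinates, x = ρ sin(φ) cos(θ), y = ρ sin(φ) sin(θ), z = ρ cos(φ), and dV = ρ^2 sin(φ) dρ dφ dθ.

The integrand becomes 18ρ, so

    ∭_E (18sqrt(x^2 + y^2 + z^2)) dV = ∫_{0}^{2π} ∫_{0}^{π} ∫_{0}^{5} (18ρ) · ρ^2 sin(φ) dρ dφ dθ.

Inner (ρ): 5625sin(φ)/2.
Middle (φ): 5625.
Outer (θ): 11250π.

Therefore the triple integral equals 11250π.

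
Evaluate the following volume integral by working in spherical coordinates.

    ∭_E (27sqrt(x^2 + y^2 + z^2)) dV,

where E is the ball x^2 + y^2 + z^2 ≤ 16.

In spherical coordinates, x = ρ sin(φ) cos(θ), y = ρ sin(φ) sin(θ), z = ρ cos(φ), and dV = ρ^2 sin(φ) dρ dφ dθ.

The integrand becomes 27ρ, so

    ∭_E (27sqrt(x^2 + y^2 + z^2)) dV = ∫_{0}^{2π} ∫_{0}^{π} ∫_{0}^{4} (27ρ) · ρ^2 sin(φ) dρ dφ dθ.

Inner (ρ): 1728sin(φ).
Middle (φ): 3456.
Outer (θ): 6912π.

Therefore the triple integral equals 6912π.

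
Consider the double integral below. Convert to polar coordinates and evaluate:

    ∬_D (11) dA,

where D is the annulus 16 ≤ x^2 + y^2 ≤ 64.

The region D is 4 ≤ r ≤ 8, 0 ≤ θ ≤ 2π in polar coordinates, where x = r cos(θ), y = r sin(θ), and dA = r dr dθ.

Under the substitution, the integrand becomes 11, so

    ∬_D (11) dA = ∫_{0}^{2π} ∫_{4}^{8} (11) · r dr dθ.

Inner integral (in r): ∫_{4}^{8} (11) · r dr = 264.

Outer integral (in θ): ∫_{0}^{2π} (264) dθ = 528π.

Therefore ∬_D (11) dA = 528π.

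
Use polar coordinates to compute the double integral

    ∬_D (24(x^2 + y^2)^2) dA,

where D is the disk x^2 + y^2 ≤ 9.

The region D is 0 ≤ r ≤ 3, 0 ≤ θ ≤ 2π in polar coordinates, where x = r cos(θ), y = r sin(θ), and dA = r dr dθ.

Under the substitution, the integrand becomes 24r^4, so

    ∬_D (24(x^2 + y^2)^2) dA = ∫_{0}^{2π} ∫_{0}^{3} (24r^4) · r dr dθ.

Inner integral (in r): ∫_{0}^{3} (24r^4) · r dr = 2916.

Outer integral (in θ): ∫_{0}^{2π} (2916) dθ = 5832π.

Therefore ∬_D (24(x^2 + y^2)^2) dA = 5832π.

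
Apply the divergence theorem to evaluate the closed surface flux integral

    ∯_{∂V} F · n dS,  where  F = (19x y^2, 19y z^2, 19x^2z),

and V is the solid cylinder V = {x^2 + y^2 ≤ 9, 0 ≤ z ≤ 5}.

By the divergence theorem,

    ∯_{∂V} F · n dS = ∭_V (∇ · F) dV.

Compute the divergence:
    ∇ · F = ∂F_x/∂x + ∂F_y/∂y + ∂F_z/∂z = 19y^2 + 19z^2 + 19x^2 = 19x^2 + 19y^2 + 19z^2.

In cylindrical coordinates, x = r cos(θ), y = r sin(θ), z = z, dV = r dr dθ dz, with 0 ≤ r ≤ 3, 0 ≤ θ ≤ 2π, 0 ≤ z ≤ 5.

The integrand, after substitution and multiplying by the volume element, becomes (19r^2 + 19z^2) · r, so

    ∭_V (∇·F) dV = ∫_0^{2π} ∫_0^{3} ∫_0^{5} (19r^2 + 19z^2) · r dz dr dθ.

Inner (z from 0 to 5): 95r (r^2 + 25/3).
Middle (r from 0 to 3): 21945/4.
Outer (θ from 0 to 2π): 21945π/2.

Therefore ∯_{∂V} F · n dS = 21945π/2.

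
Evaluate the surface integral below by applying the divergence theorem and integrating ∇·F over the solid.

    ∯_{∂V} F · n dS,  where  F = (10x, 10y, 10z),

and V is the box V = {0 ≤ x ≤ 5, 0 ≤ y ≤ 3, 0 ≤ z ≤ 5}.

By the divergence theorem,

    ∯_{∂V} F · n dS = ∭_V (∇ · F) dV.

Compute the divergence:
    ∇ · F = ∂F_x/∂x + ∂F_y/∂y + ∂F_z/∂z = 10 + 10 + 10 = 30.

V is a rectangular box, so dV = dx dy dz with 0 ≤ x ≤ 5, 0 ≤ y ≤ 3, 0 ≤ z ≤ 5.

Integrate (30) over V as an iterated integral:

    ∭_V (∇·F) dV = ∫_0^{5} ∫_0^{3} ∫_0^{5} (30) dz dy dx.

Inner (z from 0 to 5): 150.
Middle (y from 0 to 3): 450.
Outer (x from 0 to 5): 2250.

Therefore ∯_{∂V} F · n dS = 2250.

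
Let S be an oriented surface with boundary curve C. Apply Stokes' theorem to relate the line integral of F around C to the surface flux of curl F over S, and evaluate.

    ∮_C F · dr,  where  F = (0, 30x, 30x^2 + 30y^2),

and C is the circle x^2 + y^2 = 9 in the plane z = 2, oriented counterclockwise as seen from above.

Let S be the flat disk x^2 + y^2 ≤ 9 in the plane z = 2, with upward unit normal n̂ = ẑ. By Stokes' theorem,

    ∮_C F · dr = ∬_S (∇ × F) · n̂ dS = ∬_D (curl F)_z dA,

where D is the disk x^2 + y^2 ≤ 9.

Compute the curl of F = (0, 30x, 30x^2 + 30y^2):
    (∇ × F)_x = ∂F_z/∂y - ∂F_y/∂z = 60y,
    (∇ × F)_y = ∂F_x/∂z - ∂F_z/∂x = -60x,
    (∇ × F)_z = ∂F_y/∂x - ∂F_x/∂y = 30.

On z = 2, (curl F)_z = 30.

Convert to polar (x = r cos θ, y = r sin θ, dA = r dr dθ); the integrand becomes 30, so

    ∬_D (curl F)_z dA = ∫_0^{2π} ∫_0^{3} (30) · r dr dθ.

Inner (r from 0 to 3): 135.
Outer (θ from 0 to 2π): 270π.

Therefore ∮_C F · dr = 270π.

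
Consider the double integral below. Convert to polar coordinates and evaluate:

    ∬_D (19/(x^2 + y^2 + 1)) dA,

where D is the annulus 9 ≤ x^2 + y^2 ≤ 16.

The region D is 3 ≤ r ≤ 4, 0 ≤ θ ≤ 2π in polar coordinates, where x = r cos(θ), y = r sin(θ), and dA = r dr dθ.

Under the substitution, the integrand becomes 19/(r^2 + 1), so

    ∬_D (19/(x^2 + y^2 + 1)) dA = ∫_{0}^{2π} ∫_{3}^{4} (19/(r^2 + 1)) · r dr dθ.

Inner integral (in r): ∫_{3}^{4} (19/(r^2 + 1)) · r dr = log(118587876497sqrt(170)/10000000000).

Outer integral (in θ): ∫_{0}^{2π} (log(118587876497sqrt(170)/10000000000)) dθ = log((118587876497sqrt(170)/10000000000)^(2π)).

Therefore ∬_D (19/(x^2 + y^2 + 1)) dA = log((118587876497sqrt(170)/10000000000)^(2π)).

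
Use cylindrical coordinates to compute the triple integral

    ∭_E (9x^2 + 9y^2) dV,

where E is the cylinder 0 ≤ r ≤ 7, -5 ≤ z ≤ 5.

In cylindrical coordinates, x = r cos(θ), y = r sin(θ), z = z, and dV = r dr dθ dz.

The integrand becomes 9r^2, so

    ∭_E (9x^2 + 9y^2) dV = ∫_{0}^{2π} ∫_{0}^{7} ∫_{-5}^{5} (9r^2) · r dz dr dθ.

Inner (z): 90r^3.
Middle (r from 0 to 7): 108045/2.
Outer (θ): 108045π.

Therefore the triple integral equals 108045π.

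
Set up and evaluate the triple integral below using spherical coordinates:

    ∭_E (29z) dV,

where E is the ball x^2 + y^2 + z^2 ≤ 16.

In spherical coordinates, x = ρ sin(φ) cos(θ), y = ρ sin(φ) sin(θ), z = ρ cos(φ), and dV = ρ^2 sin(φ) dρ dφ dθ.

The integrand becomes 29ρ cos(φ), so

    ∭_E (29z) dV = ∫_{0}^{2π} ∫_{0}^{π} ∫_{0}^{4} (29ρ cos(φ)) · ρ^2 sin(φ) dρ dφ dθ.

Inner (ρ): 928sin(2φ).
Middle (φ): 0.
Outer (θ): 0.

Therefore the triple integral equals 0.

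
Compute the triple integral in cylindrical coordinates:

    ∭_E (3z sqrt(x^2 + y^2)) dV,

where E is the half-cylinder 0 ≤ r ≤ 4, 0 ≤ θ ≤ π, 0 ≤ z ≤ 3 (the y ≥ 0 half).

In cylindrical coordinates, x = r cos(θ), y = r sin(θ), z = z, and dV = r dr dθ dz.

The integrand becomes 3r z, so

    ∭_E (3z sqrt(x^2 + y^2)) dV = ∫_{0}^{π} ∫_{0}^{4} ∫_{0}^{3} (3r z) · r dz dr dθ.

Inner (z): 27r^2/2.
Middle (r from 0 to 4): 288.
Outer (θ): 288π.

Therefore the triple integral equals 288π.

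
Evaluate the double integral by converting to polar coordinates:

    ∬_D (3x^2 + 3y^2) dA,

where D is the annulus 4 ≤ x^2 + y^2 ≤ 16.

The region D is 2 ≤ r ≤ 4, 0 ≤ θ ≤ 2π in polar coordinates, where x = r cos(θ), y = r sin(θ), and dA = r dr dθ.

Under the substitution, the integrand becomes 3r^2, so

    ∬_D (3x^2 + 3y^2) dA = ∫_{0}^{2π} ∫_{2}^{4} (3r^2) · r dr dθ.

Inner integral (in r): ∫_{2}^{4} (3r^2) · r dr = 180.

Outer integral (in θ): ∫_{0}^{2π} (180) dθ = 360π.

Therefore ∬_D (3x^2 + 3y^2) dA = 360π.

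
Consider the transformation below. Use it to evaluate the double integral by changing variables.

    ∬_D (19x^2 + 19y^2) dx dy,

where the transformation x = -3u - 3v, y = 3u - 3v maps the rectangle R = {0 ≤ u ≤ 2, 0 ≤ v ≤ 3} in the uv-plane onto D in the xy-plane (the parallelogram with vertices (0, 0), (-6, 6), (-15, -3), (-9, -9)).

Compute the Jacobian determinant of (x, y) with respect to (u, v):

    ∂(x,y)/∂(u,v) = | -3  -3 | = (-3)(-3) - (-3)(3) = 18.
                   | 3  -3 |

Its absolute value is |J| = 18 (the area scaling factor).

Substituting x = -3u - 3v, y = 3u - 3v into the integrand,

    19x^2 + 19y^2 → 342u^2 + 342v^2,

so the integral becomes

    ∬_R (342u^2 + 342v^2) · |J| du dv = ∫_0^2 ∫_0^3 (6156u^2 + 6156v^2) dv du.

Inner (v): 18468u^2 + 55404.
Outer (u): 160056.

Therefore ∬_D (19x^2 + 19y^2) dx dy = 160056.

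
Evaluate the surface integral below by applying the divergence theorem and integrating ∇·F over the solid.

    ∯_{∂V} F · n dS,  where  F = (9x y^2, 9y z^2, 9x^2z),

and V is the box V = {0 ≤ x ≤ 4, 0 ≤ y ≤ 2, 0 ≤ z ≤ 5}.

By the divergence theorem,

    ∯_{∂V} F · n dS = ∭_V (∇ · F) dV.

Compute the divergence:
    ∇ · F = ∂F_x/∂x + ∂F_y/∂y + ∂F_z/∂z = 9y^2 + 9z^2 + 9x^2 = 9x^2 + 9y^2 + 9z^2.

V is a rectangular box, so dV = dx dy dz with 0 ≤ x ≤ 4, 0 ≤ y ≤ 2, 0 ≤ z ≤ 5.

Integrate (9x^2 + 9y^2 + 9z^2) over V as an iterated integral:

    ∭_V (∇·F) dV = ∫_0^{4} ∫_0^{2} ∫_0^{5} (9x^2 + 9y^2 + 9z^2) dz dy dx.

Inner (z from 0 to 5): 45x^2 + 45y^2 + 375.
Middle (y from 0 to 2): 90x^2 + 870.
Outer (x from 0 to 4): 5400.

Therefore ∯_{∂V} F · n dS = 5400.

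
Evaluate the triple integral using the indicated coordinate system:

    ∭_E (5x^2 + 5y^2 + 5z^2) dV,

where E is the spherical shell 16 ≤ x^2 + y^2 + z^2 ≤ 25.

In spherical coordinates, x = ρ sin(φ) cos(θ), y = ρ sin(φ) sin(θ), z = ρ cos(φ), and dV = ρ^2 sin(φ) dρ dφ dθ.

The integrand becomes 5ρ^2, so

    ∭_E (5x^2 + 5y^2 + 5z^2) dV = ∫_{0}^{2π} ∫_{0}^{π} ∫_{4}^{5} (5ρ^2) · ρ^2 sin(φ) dρ dφ dθ.

Inner (ρ): 2101sin(φ).
Middle (φ): 4202.
Outer (θ): 8404π.

Therefore the triple integral equals 8404π.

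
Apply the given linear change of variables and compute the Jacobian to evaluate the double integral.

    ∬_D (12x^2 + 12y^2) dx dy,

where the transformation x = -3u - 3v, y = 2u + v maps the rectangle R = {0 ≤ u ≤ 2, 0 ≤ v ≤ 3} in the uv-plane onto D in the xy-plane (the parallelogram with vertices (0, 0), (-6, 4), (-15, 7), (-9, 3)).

Compute the Jacobian determinant of (x, y) with respect to (u, v):

    ∂(x,y)/∂(u,v) = | -3  -3 | = (-3)(1) - (-3)(2) = 3.
                   | 2  1 |

Its absolute value is |J| = 3 (the area scaling factor).

Substituting x = -3u - 3v, y = 2u + v into the integrand,

    12x^2 + 12y^2 → 156u^2 + 264u v + 120v^2,

so the integral becomes

    ∬_R (156u^2 + 264u v + 120v^2) · |J| du dv = ∫_0^2 ∫_0^3 (468u^2 + 792u v + 360v^2) dv du.

Inner (v): 1404u^2 + 3564u + 3240.
Outer (u): 17352.

Therefore ∬_D (12x^2 + 12y^2) dx dy = 17352.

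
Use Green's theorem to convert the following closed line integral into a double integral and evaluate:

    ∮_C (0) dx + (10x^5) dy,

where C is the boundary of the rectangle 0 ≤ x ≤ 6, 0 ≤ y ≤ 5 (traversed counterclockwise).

Green's theorem converts the closed line integral into a double integral over the enclosed region D:

    ∮_C P dx + Q dy = ∬_D (∂Q/∂x - ∂P/∂y) dA.

Here P = 0, Q = 10x^5, so

    ∂Q/∂x = 50x^4,    ∂P/∂y = 0,
    ∂Q/∂x - ∂P/∂y = 50x^4.

D is the region 0 ≤ x ≤ 6, 0 ≤ y ≤ 5. Evaluating the double integral:

    ∬_D (50x^4) dA = ∫_0^{6} ∫_0^{5} (50x^4) dy dx.

Inner (y from 0 to 5): 250x^4.
Outer (x from 0 to 6): 388800.

Therefore ∮_C P dx + Q dy = 388800.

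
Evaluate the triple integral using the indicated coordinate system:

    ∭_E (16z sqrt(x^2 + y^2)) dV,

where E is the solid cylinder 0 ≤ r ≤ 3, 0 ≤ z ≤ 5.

In cylindrical coordinates, x = r cos(θ), y = r sin(θ), z = z, and dV = r dr dθ dz.

The integrand becomes 16r z, so

    ∭_E (16z sqrt(x^2 + y^2)) dV = ∫_{0}^{2π} ∫_{0}^{3} ∫_{0}^{5} (16r z) · r dz dr dθ.

Inner (z): 200r^2.
Middle (r from 0 to 3): 1800.
Outer (θ): 3600π.

Therefore the triple integral equals 3600π.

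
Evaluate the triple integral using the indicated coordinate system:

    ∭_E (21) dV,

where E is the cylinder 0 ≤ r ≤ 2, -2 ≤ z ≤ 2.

In cylindrical coordinates, x = r cos(θ), y = r sin(θ), z = z, and dV = r dr dθ dz.

The integrand becomes 21, so

    ∭_E (21) dV = ∫_{0}^{2π} ∫_{0}^{2} ∫_{-2}^{2} (21) · r dz dr dθ.

Inner (z): 84r.
Middle (r from 0 to 2): 168.
Outer (θ): 336π.

Therefore the triple integral equals 336π.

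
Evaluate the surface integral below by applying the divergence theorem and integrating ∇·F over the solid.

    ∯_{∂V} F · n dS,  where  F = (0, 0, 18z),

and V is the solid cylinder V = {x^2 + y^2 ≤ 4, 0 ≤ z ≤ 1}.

By the divergence theorem,

    ∯_{∂V} F · n dS = ∭_V (∇ · F) dV.

Compute the divergence:
    ∇ · F = ∂F_x/∂x + ∂F_y/∂y + ∂F_z/∂z = 0 + 0 + 18 = 18.

In cylindrical coordinates, x = r cos(θ), y = r sin(θ), z = z, dV = r dr dθ dz, with 0 ≤ r ≤ 2, 0 ≤ θ ≤ 2π, 0 ≤ z ≤ 1.

The integrand, after substitution and multiplying by the volume element, becomes (18) · r, so

    ∭_V (∇·F) dV = ∫_0^{2π} ∫_0^{2} ∫_0^{1} (18) · r dz dr dθ.

Inner (z from 0 to 1): 18r.
Middle (r from 0 to 2): 36.
Outer (θ from 0 to 2π): 72π.

Therefore ∯_{∂V} F · n dS = 72π.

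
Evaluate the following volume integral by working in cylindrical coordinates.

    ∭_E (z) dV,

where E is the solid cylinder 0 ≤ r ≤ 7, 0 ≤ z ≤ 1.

In cylindrical coordinates, x = r cos(θ), y = r sin(θ), z = z, and dV = r dr dθ dz.

The integrand becomes z, so

    ∭_E (z) dV = ∫_{0}^{2π} ∫_{0}^{7} ∫_{0}^{1} (z) · r dz dr dθ.

Inner (z): r/2.
Middle (r from 0 to 7): 49/4.
Outer (θ): 49π/2.

Therefore the triple integral equals 49π/2.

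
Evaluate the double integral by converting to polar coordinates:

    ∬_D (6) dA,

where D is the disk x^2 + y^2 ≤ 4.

The region D is 0 ≤ r ≤ 2, 0 ≤ θ ≤ 2π in polar coordinates, where x = r cos(θ), y = r sin(θ), and dA = r dr dθ.

Under the substitution, the integrand becomes 6, so

    ∬_D (6) dA = ∫_{0}^{2π} ∫_{0}^{2} (6) · r dr dθ.

Inner integral (in r): ∫_{0}^{2} (6) · r dr = 12.

Outer integral (in θ): ∫_{0}^{2π} (12) dθ = 24π.

Therefore ∬_D (6) dA = 24π.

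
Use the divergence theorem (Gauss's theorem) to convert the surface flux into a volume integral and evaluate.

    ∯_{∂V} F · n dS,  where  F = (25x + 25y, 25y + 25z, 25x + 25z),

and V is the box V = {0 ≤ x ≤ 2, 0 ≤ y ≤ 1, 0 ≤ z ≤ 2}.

By the divergence theorem,

    ∯_{∂V} F · n dS = ∭_V (∇ · F) dV.

Compute the divergence:
    ∇ · F = ∂F_x/∂x + ∂F_y/∂y + ∂F_z/∂z = 25 + 25 + 25 = 75.

V is a rectangular box, so dV = dx dy dz with 0 ≤ x ≤ 2, 0 ≤ y ≤ 1, 0 ≤ z ≤ 2.

Integrate (75) over V as an iterated integral:

    ∭_V (∇·F) dV = ∫_0^{2} ∫_0^{1} ∫_0^{2} (75) dz dy dx.

Inner (z from 0 to 2): 150.
Middle (y from 0 to 1): 150.
Outer (x from 0 to 2): 300.

Therefore ∯_{∂V} F · n dS = 300.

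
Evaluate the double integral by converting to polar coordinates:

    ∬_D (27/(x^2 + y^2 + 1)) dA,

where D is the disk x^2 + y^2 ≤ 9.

The region D is 0 ≤ r ≤ 3, 0 ≤ θ ≤ 2π in polar coordinates, where x = r cos(θ), y = r sin(θ), and dA = r dr dθ.

Under the substitution, the integrand becomes 27/(r^2 + 1), so

    ∬_D (27/(x^2 + y^2 + 1)) dA = ∫_{0}^{2π} ∫_{0}^{3} (27/(r^2 + 1)) · r dr dθ.

Inner integral (in r): ∫_{0}^{3} (27/(r^2 + 1)) · r dr = 27log(10)/2.

Outer integral (in θ): ∫_{0}^{2π} (27log(10)/2) dθ = 27π log(10).

Therefore ∬_D (27/(x^2 + y^2 + 1)) dA = 27π log(10).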